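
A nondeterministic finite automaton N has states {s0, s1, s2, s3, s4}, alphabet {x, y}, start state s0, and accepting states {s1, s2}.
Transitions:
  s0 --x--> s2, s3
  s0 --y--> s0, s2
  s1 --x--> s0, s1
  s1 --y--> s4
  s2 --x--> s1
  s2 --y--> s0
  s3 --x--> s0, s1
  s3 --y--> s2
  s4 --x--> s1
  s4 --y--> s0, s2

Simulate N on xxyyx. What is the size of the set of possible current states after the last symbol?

3

Start: {s0}
read x: {s2, s3}
read x: {s0, s1}
read y: {s0, s2, s4}
read y: {s0, s2}
read x: {s1, s2, s3}
Final reachable set {s1, s2, s3} has 3 states.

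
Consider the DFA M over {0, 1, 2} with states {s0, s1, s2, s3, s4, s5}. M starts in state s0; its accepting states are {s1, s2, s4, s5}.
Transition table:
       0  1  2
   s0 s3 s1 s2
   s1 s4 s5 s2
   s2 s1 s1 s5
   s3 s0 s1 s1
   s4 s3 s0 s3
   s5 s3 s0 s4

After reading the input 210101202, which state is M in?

s2

s0 --2--> s2
s2 --1--> s1
s1 --0--> s4
s4 --1--> s0
s0 --0--> s3
s3 --1--> s1
s1 --2--> s2
s2 --0--> s1
s1 --2--> s2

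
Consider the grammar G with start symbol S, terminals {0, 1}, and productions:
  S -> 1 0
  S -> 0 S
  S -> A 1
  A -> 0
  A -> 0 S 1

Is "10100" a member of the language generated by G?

no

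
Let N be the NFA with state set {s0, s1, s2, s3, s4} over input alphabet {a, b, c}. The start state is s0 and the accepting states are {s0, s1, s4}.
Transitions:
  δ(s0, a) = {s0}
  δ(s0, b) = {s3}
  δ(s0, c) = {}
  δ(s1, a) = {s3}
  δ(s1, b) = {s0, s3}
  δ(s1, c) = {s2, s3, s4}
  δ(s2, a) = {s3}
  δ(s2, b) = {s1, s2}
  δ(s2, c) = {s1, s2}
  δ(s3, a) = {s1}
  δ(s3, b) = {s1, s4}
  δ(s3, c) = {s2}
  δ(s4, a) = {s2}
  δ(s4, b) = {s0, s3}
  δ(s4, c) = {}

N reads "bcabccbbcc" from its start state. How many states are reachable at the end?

4

Start: {s0}
read b: {s3}
read c: {s2}
read a: {s3}
read b: {s1, s4}
read c: {s2, s3, s4}
read c: {s1, s2}
read b: {s0, s1, s2, s3}
read b: {s0, s1, s2, s3, s4}
read c: {s1, s2, s3, s4}
read c: {s1, s2, s3, s4}
Final reachable set {s1, s2, s3, s4} has 4 states.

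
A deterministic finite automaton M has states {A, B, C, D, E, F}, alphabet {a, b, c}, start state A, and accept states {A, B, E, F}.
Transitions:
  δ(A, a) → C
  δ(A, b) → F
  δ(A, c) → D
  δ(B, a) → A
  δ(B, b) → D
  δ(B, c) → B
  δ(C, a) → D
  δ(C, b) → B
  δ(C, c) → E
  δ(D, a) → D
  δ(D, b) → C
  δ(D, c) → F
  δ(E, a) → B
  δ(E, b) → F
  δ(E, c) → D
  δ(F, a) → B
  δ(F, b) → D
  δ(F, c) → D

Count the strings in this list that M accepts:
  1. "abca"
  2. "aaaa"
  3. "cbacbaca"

"abca": accepted
"aaaa": rejected
"cbacbaca": accepted

2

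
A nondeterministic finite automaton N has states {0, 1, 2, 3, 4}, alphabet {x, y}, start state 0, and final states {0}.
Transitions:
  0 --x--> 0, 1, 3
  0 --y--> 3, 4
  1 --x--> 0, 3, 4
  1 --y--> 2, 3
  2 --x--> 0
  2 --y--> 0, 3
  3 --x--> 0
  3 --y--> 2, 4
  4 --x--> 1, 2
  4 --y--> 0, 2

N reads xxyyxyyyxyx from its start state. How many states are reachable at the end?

4

Start: {0}
read x: {0, 1, 3}
read x: {0, 1, 3, 4}
read y: {0, 2, 3, 4}
read y: {0, 2, 3, 4}
read x: {0, 1, 2, 3}
read y: {0, 2, 3, 4}
read y: {0, 2, 3, 4}
read y: {0, 2, 3, 4}
read x: {0, 1, 2, 3}
read y: {0, 2, 3, 4}
read x: {0, 1, 2, 3}
Final reachable set {0, 1, 2, 3} has 4 states.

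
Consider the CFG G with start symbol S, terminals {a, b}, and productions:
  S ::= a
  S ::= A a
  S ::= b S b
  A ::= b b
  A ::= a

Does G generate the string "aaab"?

no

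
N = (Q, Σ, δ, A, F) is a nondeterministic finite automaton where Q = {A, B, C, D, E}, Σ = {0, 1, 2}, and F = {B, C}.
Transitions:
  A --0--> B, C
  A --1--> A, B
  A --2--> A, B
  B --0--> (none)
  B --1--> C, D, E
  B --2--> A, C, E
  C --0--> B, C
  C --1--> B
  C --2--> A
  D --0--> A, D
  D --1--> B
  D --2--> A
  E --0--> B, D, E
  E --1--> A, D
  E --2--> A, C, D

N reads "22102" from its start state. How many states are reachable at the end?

5

Start: {A}
read 2: {A, B}
read 2: {A, B, C, E}
read 1: {A, B, C, D, E}
read 0: {A, B, C, D, E}
read 2: {A, B, C, D, E}
Final reachable set {A, B, C, D, E} has 5 states.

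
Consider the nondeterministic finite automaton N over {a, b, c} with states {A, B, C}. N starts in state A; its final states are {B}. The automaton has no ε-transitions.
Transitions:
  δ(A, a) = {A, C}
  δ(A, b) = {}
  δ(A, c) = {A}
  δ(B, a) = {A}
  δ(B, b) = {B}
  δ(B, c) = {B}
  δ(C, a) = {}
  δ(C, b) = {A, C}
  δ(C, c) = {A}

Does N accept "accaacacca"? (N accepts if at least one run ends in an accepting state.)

Start: {A}
read a: {A, C}
read c: {A}
read c: {A}
read a: {A, C}
read a: {A, C}
read c: {A}
read a: {A, C}
read c: {A}
read c: {A}
read a: {A, C}
Reachable ∩ accepting = {} — empty.

rejected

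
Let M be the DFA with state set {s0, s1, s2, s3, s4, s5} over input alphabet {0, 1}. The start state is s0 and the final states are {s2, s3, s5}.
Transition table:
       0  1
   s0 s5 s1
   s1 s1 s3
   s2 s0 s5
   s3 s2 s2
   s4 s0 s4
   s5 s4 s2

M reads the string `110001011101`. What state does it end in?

s1

s0 --1--> s1
s1 --1--> s3
s3 --0--> s2
s2 --0--> s0
s0 --0--> s5
s5 --1--> s2
s2 --0--> s0
s0 --1--> s1
s1 --1--> s3
s3 --1--> s2
s2 --0--> s0
s0 --1--> s1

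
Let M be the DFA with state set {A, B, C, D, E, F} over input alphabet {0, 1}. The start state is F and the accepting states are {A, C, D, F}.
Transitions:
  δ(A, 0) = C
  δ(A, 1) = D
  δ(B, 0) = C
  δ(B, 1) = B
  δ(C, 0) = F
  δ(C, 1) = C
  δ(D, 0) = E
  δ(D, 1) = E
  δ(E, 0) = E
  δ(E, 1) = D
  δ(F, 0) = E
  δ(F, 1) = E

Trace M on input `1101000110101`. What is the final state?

F --1--> E
E --1--> D
D --0--> E
E --1--> D
D --0--> E
E --0--> E
E --0--> E
E --1--> D
D --1--> E
E --0--> E
E --1--> D
D --0--> E
E --1--> D

D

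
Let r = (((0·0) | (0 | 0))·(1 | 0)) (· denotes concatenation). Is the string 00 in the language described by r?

Split as 0·0: ((0·0)|(0|0)) matches 0 and (1|0) matches 0.

yes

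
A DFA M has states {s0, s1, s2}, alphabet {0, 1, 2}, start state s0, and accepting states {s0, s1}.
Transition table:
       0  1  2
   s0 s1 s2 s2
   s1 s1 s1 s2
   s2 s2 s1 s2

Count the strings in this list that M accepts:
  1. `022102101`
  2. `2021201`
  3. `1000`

`022102101`: accepted
`2021201`: accepted
`1000`: rejected

2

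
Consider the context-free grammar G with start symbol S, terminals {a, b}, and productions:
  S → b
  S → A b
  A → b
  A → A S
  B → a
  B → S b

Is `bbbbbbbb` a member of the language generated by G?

S ⇒ Ab ⇒ ASb ⇒ ASSb ⇒ ASSSb ⇒ bSSSb ⇒ bAbSSb ⇒ bbbSSb ⇒ bbbAbSb ⇒ bbbASbSb ⇒ bbbbSbSb ⇒ bbbbbbSb ⇒ bbbbbbbb

yes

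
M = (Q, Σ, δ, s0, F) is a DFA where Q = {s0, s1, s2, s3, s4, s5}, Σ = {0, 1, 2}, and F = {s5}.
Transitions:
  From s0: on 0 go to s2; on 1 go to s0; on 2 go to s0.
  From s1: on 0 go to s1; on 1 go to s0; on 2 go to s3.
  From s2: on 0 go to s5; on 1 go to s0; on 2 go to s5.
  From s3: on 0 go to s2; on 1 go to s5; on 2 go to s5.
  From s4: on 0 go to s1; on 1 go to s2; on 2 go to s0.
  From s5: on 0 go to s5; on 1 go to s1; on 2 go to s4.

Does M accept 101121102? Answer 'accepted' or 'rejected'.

accepted

s0 --1--> s0
s0 --0--> s2
s2 --1--> s0
s0 --1--> s0
s0 --2--> s0
s0 --1--> s0
s0 --1--> s0
s0 --0--> s2
s2 --2--> s5
End in state s5, which is an accepting state.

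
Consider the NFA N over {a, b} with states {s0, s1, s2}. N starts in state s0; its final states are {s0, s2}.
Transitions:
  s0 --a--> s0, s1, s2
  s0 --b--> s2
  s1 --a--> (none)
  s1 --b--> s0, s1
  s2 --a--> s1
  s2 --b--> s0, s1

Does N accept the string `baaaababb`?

Start: {s0}
read b: {s2}
read a: {s1}
read a: {}
The reachable set is empty and stays empty for the remaining 6 symbols.
Reachable ∩ accepting = {} — empty.

rejected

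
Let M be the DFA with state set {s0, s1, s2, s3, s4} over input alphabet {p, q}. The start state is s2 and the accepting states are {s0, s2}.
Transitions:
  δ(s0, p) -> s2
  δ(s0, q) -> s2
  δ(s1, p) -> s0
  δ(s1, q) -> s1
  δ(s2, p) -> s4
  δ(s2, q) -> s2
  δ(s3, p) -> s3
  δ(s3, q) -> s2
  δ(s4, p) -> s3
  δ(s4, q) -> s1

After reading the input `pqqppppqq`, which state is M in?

s2 --p--> s4
s4 --q--> s1
s1 --q--> s1
s1 --p--> s0
s0 --p--> s2
s2 --p--> s4
s4 --p--> s3
s3 --q--> s2
s2 --q--> s2

s2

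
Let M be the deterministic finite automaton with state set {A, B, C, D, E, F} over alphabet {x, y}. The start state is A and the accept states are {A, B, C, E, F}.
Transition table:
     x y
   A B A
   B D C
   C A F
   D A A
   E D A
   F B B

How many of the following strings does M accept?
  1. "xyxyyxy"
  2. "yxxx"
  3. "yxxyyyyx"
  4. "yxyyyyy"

4

"xyxyyxy": accepted
"yxxx": accepted
"yxxyyyyx": accepted
"yxyyyyy": accepted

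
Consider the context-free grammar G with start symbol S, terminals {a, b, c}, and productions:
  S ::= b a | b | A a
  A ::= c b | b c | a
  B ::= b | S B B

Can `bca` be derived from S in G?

yes

S ⇒ Aa ⇒ bca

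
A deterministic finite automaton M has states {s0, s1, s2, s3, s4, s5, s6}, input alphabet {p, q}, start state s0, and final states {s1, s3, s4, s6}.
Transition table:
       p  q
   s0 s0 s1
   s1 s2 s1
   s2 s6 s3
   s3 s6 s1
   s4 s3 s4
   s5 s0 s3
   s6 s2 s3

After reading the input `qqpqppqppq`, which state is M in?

s3

s0 --q--> s1
s1 --q--> s1
s1 --p--> s2
s2 --q--> s3
s3 --p--> s6
s6 --p--> s2
s2 --q--> s3
s3 --p--> s6
s6 --p--> s2
s2 --q--> s3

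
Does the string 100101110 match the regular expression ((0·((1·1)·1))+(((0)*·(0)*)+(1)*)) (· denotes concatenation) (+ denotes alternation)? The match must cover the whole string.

Neither (0·((1·1)·1)) nor (((0)*·(0)*)+(1)*) matches 100101110.

no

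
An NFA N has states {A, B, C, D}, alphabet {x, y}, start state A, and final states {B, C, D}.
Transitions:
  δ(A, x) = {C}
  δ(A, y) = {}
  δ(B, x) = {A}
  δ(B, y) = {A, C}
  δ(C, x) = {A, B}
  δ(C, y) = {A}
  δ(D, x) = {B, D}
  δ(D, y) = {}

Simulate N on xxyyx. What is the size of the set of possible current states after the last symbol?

Start: {A}
read x: {C}
read x: {A, B}
read y: {A, C}
read y: {A}
read x: {C}
Final reachable set {C} has 1 state.

1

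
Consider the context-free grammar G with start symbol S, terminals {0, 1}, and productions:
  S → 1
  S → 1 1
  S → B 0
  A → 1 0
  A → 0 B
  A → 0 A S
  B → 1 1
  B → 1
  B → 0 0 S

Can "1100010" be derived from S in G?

no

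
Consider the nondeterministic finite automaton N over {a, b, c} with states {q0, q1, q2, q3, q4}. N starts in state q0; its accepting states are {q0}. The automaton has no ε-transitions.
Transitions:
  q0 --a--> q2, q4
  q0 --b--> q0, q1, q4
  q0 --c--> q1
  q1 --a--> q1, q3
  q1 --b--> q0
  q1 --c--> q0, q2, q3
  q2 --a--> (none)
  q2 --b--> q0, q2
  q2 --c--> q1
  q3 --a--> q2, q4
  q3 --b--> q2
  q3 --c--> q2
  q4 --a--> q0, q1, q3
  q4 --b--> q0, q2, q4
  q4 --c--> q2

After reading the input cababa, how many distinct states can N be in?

5

Start: {q0}
read c: {q1}
read a: {q1, q3}
read b: {q0, q2}
read a: {q2, q4}
read b: {q0, q2, q4}
read a: {q0, q1, q2, q3, q4}
Final reachable set {q0, q1, q2, q3, q4} has 5 states.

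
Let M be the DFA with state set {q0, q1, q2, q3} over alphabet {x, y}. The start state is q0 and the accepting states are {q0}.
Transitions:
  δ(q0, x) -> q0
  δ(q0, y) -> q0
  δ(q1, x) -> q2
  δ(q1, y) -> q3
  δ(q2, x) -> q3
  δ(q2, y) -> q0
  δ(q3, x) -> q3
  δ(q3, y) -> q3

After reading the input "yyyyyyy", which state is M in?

q0 --y--> q0
q0 --y--> q0
q0 --y--> q0
q0 --y--> q0
q0 --y--> q0
q0 --y--> q0
q0 --y--> q0

q0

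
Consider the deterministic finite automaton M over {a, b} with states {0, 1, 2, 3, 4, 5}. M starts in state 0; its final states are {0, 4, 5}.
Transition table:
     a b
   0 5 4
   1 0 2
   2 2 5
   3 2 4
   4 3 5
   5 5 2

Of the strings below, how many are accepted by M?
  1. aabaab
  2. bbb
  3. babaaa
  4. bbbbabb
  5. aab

aabaab: accepted
bbb: rejected
babaaa: rejected
bbbbabb: accepted
aab: rejected

2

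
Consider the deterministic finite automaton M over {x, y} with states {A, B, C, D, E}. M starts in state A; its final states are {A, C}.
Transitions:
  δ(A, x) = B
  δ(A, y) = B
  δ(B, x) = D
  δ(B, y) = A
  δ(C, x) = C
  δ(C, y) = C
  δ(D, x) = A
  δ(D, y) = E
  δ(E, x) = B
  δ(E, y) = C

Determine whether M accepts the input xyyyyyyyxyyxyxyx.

rejected

A --x--> B
B --y--> A
A --y--> B
B --y--> A
A --y--> B
B --y--> A
A --y--> B
B --y--> A
A --x--> B
B --y--> A
A --y--> B
B --x--> D
D --y--> E
E --x--> B
B --y--> A
A --x--> B
End in state B, which is not an accepting state.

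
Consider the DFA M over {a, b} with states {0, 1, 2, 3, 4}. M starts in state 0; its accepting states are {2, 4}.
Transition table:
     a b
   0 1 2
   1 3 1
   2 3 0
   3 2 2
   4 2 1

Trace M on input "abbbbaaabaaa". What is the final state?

0 --a--> 1
1 --b--> 1
1 --b--> 1
1 --b--> 1
1 --b--> 1
1 --a--> 3
3 --a--> 2
2 --a--> 3
3 --b--> 2
2 --a--> 3
3 --a--> 2
2 --a--> 3

3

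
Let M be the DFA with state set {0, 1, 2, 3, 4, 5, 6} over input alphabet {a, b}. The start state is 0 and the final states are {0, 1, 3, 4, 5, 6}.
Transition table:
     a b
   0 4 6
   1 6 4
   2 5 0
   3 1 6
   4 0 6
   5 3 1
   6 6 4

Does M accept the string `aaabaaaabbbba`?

0 --a--> 4
4 --a--> 0
0 --a--> 4
4 --b--> 6
6 --a--> 6
6 --a--> 6
6 --a--> 6
6 --a--> 6
6 --b--> 4
4 --b--> 6
6 --b--> 4
4 --b--> 6
6 --a--> 6
End in state 6, which is an accepting state.

accepted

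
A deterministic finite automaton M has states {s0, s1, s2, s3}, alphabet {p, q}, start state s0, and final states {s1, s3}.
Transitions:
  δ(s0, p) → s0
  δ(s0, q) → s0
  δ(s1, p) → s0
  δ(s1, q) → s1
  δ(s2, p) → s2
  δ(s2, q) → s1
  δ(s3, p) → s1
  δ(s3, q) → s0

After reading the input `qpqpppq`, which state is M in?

s0 --q--> s0
s0 --p--> s0
s0 --q--> s0
s0 --p--> s0
s0 --p--> s0
s0 --p--> s0
s0 --q--> s0

s0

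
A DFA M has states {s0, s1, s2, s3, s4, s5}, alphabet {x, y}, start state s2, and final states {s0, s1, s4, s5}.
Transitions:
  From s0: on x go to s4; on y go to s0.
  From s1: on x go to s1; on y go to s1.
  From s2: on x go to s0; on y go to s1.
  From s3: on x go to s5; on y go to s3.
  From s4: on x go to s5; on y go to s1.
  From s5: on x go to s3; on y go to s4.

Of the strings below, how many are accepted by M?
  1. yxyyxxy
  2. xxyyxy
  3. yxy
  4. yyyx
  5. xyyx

5

yxyyxxy: accepted
xxyyxy: accepted
yxy: accepted
yyyx: accepted
xyyx: accepted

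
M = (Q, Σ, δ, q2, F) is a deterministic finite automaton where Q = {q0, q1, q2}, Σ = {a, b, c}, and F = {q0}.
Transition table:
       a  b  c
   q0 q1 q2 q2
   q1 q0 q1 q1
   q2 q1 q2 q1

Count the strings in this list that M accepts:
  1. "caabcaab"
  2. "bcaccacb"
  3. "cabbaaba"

"caabcaab": rejected
"bcaccacb": rejected
"cabbaaba": rejected

0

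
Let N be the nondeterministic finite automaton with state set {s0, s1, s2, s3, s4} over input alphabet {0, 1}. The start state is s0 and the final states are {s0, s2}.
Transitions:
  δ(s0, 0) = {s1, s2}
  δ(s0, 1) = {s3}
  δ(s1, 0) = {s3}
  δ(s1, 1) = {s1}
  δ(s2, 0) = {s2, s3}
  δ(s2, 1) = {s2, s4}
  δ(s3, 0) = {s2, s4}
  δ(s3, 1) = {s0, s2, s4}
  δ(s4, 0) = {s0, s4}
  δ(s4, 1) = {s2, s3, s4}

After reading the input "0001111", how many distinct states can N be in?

4

Start: {s0}
read 0: {s1, s2}
read 0: {s2, s3}
read 0: {s2, s3, s4}
read 1: {s0, s2, s3, s4}
read 1: {s0, s2, s3, s4}
read 1: {s0, s2, s3, s4}
read 1: {s0, s2, s3, s4}
Final reachable set {s0, s2, s3, s4} has 4 states.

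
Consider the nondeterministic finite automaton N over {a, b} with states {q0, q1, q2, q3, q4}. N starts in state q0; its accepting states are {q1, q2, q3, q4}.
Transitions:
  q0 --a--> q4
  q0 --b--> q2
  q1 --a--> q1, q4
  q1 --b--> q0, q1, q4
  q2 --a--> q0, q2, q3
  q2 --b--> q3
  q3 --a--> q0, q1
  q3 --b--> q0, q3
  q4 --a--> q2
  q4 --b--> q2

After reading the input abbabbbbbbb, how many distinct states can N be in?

5

Start: {q0}
read a: {q4}
read b: {q2}
read b: {q3}
read a: {q0, q1}
read b: {q0, q1, q2, q4}
read b: {q0, q1, q2, q3, q4}
read b: {q0, q1, q2, q3, q4}
read b: {q0, q1, q2, q3, q4}
read b: {q0, q1, q2, q3, q4}
read b: {q0, q1, q2, q3, q4}
read b: {q0, q1, q2, q3, q4}
Final reachable set {q0, q1, q2, q3, q4} has 5 states.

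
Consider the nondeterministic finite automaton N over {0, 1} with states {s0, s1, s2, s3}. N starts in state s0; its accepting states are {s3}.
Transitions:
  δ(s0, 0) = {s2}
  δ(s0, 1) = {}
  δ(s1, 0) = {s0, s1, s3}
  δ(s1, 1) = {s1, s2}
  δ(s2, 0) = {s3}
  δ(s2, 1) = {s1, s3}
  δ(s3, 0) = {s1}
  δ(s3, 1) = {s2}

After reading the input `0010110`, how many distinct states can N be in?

3

Start: {s0}
read 0: {s2}
read 0: {s3}
read 1: {s2}
read 0: {s3}
read 1: {s2}
read 1: {s1, s3}
read 0: {s0, s1, s3}
Final reachable set {s0, s1, s3} has 3 states.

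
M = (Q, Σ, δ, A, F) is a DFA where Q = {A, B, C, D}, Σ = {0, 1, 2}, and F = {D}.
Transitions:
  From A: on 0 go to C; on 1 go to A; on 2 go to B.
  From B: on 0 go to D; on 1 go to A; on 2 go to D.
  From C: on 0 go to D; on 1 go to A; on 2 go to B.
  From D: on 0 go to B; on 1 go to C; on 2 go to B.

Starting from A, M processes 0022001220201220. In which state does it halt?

A --0--> C
C --0--> D
D --2--> B
B --2--> D
D --0--> B
B --0--> D
D --1--> C
C --2--> B
B --2--> D
D --0--> B
B --2--> D
D --0--> B
B --1--> A
A --2--> B
B --2--> D
D --0--> B

B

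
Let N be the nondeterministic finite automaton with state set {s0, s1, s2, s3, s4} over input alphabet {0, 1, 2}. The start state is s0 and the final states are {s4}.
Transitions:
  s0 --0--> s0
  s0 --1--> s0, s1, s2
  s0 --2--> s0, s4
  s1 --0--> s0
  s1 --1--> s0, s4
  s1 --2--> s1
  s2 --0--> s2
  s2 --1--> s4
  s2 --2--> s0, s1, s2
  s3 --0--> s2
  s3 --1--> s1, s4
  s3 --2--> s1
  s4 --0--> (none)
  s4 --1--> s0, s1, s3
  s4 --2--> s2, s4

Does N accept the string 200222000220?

Start: {s0}
read 2: {s0, s4}
read 0: {s0}
read 0: {s0}
read 2: {s0, s4}
read 2: {s0, s2, s4}
read 2: {s0, s1, s2, s4}
read 0: {s0, s2}
read 0: {s0, s2}
read 0: {s0, s2}
read 2: {s0, s1, s2, s4}
read 2: {s0, s1, s2, s4}
read 0: {s0, s2}
Reachable ∩ accepting = {} — empty.

rejected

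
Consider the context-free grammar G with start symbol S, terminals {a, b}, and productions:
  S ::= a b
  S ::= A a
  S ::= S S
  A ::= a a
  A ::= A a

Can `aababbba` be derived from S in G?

no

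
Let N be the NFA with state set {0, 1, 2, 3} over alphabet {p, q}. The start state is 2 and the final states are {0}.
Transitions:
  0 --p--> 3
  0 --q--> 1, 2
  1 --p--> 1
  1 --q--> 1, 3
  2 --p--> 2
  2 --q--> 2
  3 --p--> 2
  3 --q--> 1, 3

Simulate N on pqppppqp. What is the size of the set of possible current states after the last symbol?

Start: {2}
read p: {2}
read q: {2}
read p: {2}
read p: {2}
read p: {2}
read p: {2}
read q: {2}
read p: {2}
Final reachable set {2} has 1 state.

1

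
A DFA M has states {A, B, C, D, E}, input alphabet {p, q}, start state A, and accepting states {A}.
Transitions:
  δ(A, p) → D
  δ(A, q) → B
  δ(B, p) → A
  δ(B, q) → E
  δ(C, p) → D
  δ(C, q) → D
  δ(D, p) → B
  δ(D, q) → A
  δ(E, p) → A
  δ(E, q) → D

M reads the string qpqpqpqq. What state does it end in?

A --q--> B
B --p--> A
A --q--> B
B --p--> A
A --q--> B
B --p--> A
A --q--> B
B --q--> E

E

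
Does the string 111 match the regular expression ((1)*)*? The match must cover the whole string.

yes

Split into 3 pieces 1 · 1 · 1; each matches (1)*.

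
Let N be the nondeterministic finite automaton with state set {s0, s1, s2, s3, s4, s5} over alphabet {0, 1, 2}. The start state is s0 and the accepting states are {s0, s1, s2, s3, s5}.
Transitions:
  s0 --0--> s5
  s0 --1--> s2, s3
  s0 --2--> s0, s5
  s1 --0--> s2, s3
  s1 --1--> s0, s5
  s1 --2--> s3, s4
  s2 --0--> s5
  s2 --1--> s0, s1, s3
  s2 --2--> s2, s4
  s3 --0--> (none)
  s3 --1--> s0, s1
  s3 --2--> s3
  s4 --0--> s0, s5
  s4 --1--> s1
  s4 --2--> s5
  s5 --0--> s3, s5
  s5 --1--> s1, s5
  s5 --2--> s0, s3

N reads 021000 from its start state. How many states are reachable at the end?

Start: {s0}
read 0: {s5}
read 2: {s0, s3}
read 1: {s0, s1, s2, s3}
read 0: {s2, s3, s5}
read 0: {s3, s5}
read 0: {s3, s5}
Final reachable set {s3, s5} has 2 states.

2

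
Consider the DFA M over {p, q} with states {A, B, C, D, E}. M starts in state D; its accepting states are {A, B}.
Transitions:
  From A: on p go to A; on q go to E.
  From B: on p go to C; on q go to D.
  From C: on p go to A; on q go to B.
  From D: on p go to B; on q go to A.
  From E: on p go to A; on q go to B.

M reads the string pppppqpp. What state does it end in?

D --p--> B
B --p--> C
C --p--> A
A --p--> A
A --p--> A
A --q--> E
E --p--> A
A --p--> A

A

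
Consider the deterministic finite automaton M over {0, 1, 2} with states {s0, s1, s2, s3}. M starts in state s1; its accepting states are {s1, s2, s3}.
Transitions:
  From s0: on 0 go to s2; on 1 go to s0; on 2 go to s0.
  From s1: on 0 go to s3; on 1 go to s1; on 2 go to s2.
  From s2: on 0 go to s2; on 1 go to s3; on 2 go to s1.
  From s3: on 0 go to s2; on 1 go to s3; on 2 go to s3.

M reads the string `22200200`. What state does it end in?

s2

s1 --2--> s2
s2 --2--> s1
s1 --2--> s2
s2 --0--> s2
s2 --0--> s2
s2 --2--> s1
s1 --0--> s3
s3 --0--> s2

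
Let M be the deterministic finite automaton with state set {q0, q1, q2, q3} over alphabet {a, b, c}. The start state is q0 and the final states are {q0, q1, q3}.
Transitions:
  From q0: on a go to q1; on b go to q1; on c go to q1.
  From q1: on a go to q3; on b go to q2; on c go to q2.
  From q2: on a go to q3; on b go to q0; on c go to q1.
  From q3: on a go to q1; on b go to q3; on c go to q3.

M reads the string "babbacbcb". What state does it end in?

q0 --b--> q1
q1 --a--> q3
q3 --b--> q3
q3 --b--> q3
q3 --a--> q1
q1 --c--> q2
q2 --b--> q0
q0 --c--> q1
q1 --b--> q2

q2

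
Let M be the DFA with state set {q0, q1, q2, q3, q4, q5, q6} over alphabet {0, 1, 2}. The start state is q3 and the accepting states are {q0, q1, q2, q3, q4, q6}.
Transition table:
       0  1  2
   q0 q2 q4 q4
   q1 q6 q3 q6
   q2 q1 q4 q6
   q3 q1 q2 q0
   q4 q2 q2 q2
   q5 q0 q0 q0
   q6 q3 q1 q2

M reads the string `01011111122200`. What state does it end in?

q1

q3 --0--> q1
q1 --1--> q3
q3 --0--> q1
q1 --1--> q3
q3 --1--> q2
q2 --1--> q4
q4 --1--> q2
q2 --1--> q4
q4 --1--> q2
q2 --2--> q6
q6 --2--> q2
q2 --2--> q6
q6 --0--> q3
q3 --0--> q1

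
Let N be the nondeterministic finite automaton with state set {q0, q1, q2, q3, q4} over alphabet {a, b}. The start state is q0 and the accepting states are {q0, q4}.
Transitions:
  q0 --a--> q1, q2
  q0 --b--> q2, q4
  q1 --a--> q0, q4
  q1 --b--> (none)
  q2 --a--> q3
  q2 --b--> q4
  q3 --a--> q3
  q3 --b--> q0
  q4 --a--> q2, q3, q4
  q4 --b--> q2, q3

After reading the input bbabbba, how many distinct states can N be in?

Start: {q0}
read b: {q2, q4}
read b: {q2, q3, q4}
read a: {q2, q3, q4}
read b: {q0, q2, q3, q4}
read b: {q0, q2, q3, q4}
read b: {q0, q2, q3, q4}
read a: {q1, q2, q3, q4}
Final reachable set {q1, q2, q3, q4} has 4 states.

4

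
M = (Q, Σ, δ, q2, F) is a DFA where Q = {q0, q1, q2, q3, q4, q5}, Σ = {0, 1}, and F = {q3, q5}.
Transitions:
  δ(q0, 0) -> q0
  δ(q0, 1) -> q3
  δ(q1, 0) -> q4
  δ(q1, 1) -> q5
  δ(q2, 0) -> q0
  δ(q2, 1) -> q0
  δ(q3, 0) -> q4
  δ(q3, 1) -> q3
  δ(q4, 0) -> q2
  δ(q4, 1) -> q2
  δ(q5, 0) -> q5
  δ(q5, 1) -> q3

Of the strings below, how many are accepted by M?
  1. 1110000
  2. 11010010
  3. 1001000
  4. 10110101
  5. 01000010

1

1110000: rejected
11010010: rejected
1001000: rejected
10110101: accepted
01000010: rejected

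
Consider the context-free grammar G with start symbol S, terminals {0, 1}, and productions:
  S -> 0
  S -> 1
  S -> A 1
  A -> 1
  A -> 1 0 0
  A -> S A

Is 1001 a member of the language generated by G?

S ⇒ A1 ⇒ 1001

yes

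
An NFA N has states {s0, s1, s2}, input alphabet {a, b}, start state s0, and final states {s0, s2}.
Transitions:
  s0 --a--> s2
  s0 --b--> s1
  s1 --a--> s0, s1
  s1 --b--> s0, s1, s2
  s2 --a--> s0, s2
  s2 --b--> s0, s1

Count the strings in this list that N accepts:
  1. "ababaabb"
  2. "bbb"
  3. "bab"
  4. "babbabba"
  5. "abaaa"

"ababaabb": accepted
"bbb": accepted
"bab": accepted
"babbabba": accepted
"abaaa": accepted

5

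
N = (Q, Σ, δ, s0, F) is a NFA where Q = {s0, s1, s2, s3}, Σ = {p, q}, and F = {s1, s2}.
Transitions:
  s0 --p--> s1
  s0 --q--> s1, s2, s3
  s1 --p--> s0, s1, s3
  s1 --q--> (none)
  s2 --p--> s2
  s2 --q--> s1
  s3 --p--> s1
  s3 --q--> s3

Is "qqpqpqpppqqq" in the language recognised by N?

rejected

Start: {s0}
read q: {s1, s2, s3}
read q: {s1, s3}
read p: {s0, s1, s3}
read q: {s1, s2, s3}
read p: {s0, s1, s2, s3}
read q: {s1, s2, s3}
read p: {s0, s1, s2, s3}
read p: {s0, s1, s2, s3}
read p: {s0, s1, s2, s3}
read q: {s1, s2, s3}
read q: {s1, s3}
read q: {s3}
Reachable ∩ accepting = {} — empty.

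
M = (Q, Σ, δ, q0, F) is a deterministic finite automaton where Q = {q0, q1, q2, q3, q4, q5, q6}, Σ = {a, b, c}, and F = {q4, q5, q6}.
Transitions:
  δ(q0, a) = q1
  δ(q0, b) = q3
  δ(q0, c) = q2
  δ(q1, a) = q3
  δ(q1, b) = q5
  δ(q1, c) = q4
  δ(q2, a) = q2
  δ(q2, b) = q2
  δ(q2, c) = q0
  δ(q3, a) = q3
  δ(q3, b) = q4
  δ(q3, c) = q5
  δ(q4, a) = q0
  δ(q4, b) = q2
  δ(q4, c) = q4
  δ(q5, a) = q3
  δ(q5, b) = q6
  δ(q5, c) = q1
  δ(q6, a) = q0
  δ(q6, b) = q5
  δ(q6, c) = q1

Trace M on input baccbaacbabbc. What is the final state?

q0 --b--> q3
q3 --a--> q3
q3 --c--> q5
q5 --c--> q1
q1 --b--> q5
q5 --a--> q3
q3 --a--> q3
q3 --c--> q5
q5 --b--> q6
q6 --a--> q0
q0 --b--> q3
q3 --b--> q4
q4 --c--> q4

q4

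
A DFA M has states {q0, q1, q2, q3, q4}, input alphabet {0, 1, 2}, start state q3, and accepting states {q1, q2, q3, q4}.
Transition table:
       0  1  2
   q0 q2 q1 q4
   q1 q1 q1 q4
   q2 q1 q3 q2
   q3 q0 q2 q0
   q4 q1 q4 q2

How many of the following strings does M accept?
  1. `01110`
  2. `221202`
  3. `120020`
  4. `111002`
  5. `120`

5

`01110`: accepted
`221202`: accepted
`120020`: accepted
`111002`: accepted
`120`: accepted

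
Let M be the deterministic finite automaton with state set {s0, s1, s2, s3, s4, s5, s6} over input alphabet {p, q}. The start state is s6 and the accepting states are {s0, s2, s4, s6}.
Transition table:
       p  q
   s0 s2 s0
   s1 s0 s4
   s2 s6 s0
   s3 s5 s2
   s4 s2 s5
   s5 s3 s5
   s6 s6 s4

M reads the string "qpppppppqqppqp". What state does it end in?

s6 --q--> s4
s4 --p--> s2
s2 --p--> s6
s6 --p--> s6
s6 --p--> s6
s6 --p--> s6
s6 --p--> s6
s6 --p--> s6
s6 --q--> s4
s4 --q--> s5
s5 --p--> s3
s3 --p--> s5
s5 --q--> s5
s5 --p--> s3

s3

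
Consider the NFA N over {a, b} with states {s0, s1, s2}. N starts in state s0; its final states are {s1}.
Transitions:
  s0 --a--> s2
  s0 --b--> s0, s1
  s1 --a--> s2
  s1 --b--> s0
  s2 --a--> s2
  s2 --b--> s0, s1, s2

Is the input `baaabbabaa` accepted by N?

Start: {s0}
read b: {s0, s1}
read a: {s2}
read a: {s2}
read a: {s2}
read b: {s0, s1, s2}
read b: {s0, s1, s2}
read a: {s2}
read b: {s0, s1, s2}
read a: {s2}
read a: {s2}
Reachable ∩ accepting = {} — empty.

rejected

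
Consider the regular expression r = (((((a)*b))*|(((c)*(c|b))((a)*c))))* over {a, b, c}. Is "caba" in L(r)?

caba cannot be split into zero or more pieces each matching ((((a)*b))*|(((c)*(c|b))((a)*c))).

no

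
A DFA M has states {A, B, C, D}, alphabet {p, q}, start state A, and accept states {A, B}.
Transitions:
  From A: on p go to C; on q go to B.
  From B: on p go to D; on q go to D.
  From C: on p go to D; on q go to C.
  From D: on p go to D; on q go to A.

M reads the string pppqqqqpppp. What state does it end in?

A --p--> C
C --p--> D
D --p--> D
D --q--> A
A --q--> B
B --q--> D
D --q--> A
A --p--> C
C --p--> D
D --p--> D
D --p--> D

D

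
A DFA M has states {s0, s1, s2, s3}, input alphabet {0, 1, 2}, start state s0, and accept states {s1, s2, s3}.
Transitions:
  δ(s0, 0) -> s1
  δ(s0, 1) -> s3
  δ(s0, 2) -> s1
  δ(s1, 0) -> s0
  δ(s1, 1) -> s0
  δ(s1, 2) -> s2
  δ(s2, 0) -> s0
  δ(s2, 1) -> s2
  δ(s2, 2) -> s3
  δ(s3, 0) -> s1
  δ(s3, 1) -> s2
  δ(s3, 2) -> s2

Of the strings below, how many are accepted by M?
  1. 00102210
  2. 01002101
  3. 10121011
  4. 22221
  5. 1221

3

00102210: rejected
01002101: rejected
10121011: accepted
22221: accepted
1221: accepted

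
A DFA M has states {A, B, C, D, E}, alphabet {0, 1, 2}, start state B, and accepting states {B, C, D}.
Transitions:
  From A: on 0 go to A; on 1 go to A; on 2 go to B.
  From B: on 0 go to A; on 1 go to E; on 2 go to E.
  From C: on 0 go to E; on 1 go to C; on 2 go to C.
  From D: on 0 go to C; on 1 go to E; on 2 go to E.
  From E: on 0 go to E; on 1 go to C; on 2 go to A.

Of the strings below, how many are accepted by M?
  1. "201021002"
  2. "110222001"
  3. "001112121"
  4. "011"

"201021002": accepted
"110222001": accepted
"001112121": rejected
"011": rejected

2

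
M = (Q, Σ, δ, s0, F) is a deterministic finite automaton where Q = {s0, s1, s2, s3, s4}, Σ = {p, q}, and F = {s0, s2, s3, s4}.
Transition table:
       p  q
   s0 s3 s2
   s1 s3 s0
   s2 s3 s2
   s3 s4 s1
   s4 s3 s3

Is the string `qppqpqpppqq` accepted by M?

s0 --q--> s2
s2 --p--> s3
s3 --p--> s4
s4 --q--> s3
s3 --p--> s4
s4 --q--> s3
s3 --p--> s4
s4 --p--> s3
s3 --p--> s4
s4 --q--> s3
s3 --q--> s1
End in state s1, which is not an accepting state.

rejected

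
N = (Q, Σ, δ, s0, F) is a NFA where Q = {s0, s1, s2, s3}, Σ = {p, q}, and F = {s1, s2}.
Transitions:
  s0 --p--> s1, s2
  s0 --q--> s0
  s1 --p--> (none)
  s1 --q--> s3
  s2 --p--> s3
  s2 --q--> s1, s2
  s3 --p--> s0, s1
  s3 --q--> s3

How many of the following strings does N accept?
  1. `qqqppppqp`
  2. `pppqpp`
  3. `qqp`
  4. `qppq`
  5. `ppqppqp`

`qqqppppqp`: accepted
`pppqpp`: accepted
`qqp`: accepted
`qppq`: rejected
`ppqppqp`: accepted

4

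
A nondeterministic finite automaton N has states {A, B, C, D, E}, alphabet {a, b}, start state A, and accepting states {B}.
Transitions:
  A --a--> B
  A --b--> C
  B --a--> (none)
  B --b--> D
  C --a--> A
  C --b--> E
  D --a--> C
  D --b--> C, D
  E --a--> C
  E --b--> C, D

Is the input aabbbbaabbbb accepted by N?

rejected

Start: {A}
read a: {B}
read a: {}
The reachable set is empty and stays empty for the remaining 10 symbols.
Reachable ∩ accepting = {} — empty.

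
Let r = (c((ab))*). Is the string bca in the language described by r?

no

No split of bca into u·v has c matching u and ((ab))* matching v.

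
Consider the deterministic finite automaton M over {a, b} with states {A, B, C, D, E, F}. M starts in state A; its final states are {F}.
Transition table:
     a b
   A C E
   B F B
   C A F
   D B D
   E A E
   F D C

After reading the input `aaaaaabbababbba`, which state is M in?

A

A --a--> C
C --a--> A
A --a--> C
C --a--> A
A --a--> C
C --a--> A
A --b--> E
E --b--> E
E --a--> A
A --b--> E
E --a--> A
A --b--> E
E --b--> E
E --b--> E
E --a--> A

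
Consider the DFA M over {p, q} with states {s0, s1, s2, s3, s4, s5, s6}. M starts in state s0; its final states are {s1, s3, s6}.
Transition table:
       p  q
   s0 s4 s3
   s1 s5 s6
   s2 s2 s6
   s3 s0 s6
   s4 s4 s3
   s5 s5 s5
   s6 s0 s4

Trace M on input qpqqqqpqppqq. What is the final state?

s6

s0 --q--> s3
s3 --p--> s0
s0 --q--> s3
s3 --q--> s6
s6 --q--> s4
s4 --q--> s3
s3 --p--> s0
s0 --q--> s3
s3 --p--> s0
s0 --p--> s4
s4 --q--> s3
s3 --q--> s6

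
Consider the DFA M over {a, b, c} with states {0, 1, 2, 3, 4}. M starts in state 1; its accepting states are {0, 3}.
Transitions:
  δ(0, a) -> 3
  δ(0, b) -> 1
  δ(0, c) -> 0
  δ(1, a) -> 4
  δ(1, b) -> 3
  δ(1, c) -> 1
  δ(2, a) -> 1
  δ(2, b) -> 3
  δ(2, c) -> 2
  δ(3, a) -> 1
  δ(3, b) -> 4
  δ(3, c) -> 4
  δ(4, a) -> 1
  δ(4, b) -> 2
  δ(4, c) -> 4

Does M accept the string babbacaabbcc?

1 --b--> 3
3 --a--> 1
1 --b--> 3
3 --b--> 4
4 --a--> 1
1 --c--> 1
1 --a--> 4
4 --a--> 1
1 --b--> 3
3 --b--> 4
4 --c--> 4
4 --c--> 4
End in state 4, which is not an accepting state.

rejected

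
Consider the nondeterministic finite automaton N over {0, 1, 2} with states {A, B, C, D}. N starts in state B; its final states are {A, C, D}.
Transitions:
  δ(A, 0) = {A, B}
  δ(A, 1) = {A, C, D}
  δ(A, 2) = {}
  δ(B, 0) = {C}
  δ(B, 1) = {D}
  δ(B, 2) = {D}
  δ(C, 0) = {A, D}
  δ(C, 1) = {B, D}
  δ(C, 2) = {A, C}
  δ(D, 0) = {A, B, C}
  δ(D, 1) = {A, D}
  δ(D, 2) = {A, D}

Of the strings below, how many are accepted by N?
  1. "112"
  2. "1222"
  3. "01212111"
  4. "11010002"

4

"112": accepted
"1222": accepted
"01212111": accepted
"11010002": accepted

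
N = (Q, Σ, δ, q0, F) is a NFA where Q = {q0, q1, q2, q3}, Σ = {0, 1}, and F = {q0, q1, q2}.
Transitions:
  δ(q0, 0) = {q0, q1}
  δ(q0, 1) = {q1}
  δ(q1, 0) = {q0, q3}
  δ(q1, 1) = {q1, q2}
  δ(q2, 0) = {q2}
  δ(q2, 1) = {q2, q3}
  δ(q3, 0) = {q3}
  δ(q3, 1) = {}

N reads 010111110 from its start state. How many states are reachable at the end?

3

Start: {q0}
read 0: {q0, q1}
read 1: {q1, q2}
read 0: {q0, q2, q3}
read 1: {q1, q2, q3}
read 1: {q1, q2, q3}
read 1: {q1, q2, q3}
read 1: {q1, q2, q3}
read 1: {q1, q2, q3}
read 0: {q0, q2, q3}
Final reachable set {q0, q2, q3} has 3 states.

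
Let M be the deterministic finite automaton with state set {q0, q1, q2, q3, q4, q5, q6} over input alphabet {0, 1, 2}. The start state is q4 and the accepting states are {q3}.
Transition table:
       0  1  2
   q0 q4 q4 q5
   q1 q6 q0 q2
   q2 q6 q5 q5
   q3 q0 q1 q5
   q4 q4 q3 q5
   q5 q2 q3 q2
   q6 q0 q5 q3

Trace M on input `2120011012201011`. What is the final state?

q3

q4 --2--> q5
q5 --1--> q3
q3 --2--> q5
q5 --0--> q2
q2 --0--> q6
q6 --1--> q5
q5 --1--> q3
q3 --0--> q0
q0 --1--> q4
q4 --2--> q5
q5 --2--> q2
q2 --0--> q6
q6 --1--> q5
q5 --0--> q2
q2 --1--> q5
q5 --1--> q3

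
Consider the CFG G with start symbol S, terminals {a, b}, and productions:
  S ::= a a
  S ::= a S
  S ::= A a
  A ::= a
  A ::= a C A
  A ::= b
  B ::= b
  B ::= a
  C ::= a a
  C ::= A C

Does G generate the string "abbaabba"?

no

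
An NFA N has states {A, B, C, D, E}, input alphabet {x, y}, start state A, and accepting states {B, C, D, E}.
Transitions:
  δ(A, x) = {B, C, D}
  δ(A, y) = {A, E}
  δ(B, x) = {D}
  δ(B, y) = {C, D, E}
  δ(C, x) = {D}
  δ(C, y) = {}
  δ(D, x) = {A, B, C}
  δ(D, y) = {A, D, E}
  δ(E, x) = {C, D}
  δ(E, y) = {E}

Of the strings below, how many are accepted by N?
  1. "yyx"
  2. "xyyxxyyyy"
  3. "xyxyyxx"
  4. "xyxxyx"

4

"yyx": accepted
"xyyxxyyyy": accepted
"xyxyyxx": accepted
"xyxxyx": accepted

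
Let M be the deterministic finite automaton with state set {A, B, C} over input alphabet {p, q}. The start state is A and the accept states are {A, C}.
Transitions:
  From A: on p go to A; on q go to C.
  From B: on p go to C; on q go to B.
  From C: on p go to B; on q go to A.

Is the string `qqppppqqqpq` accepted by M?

A --q--> C
C --q--> A
A --p--> A
A --p--> A
A --p--> A
A --p--> A
A --q--> C
C --q--> A
A --q--> C
C --p--> B
B --q--> B
End in state B, which is not an accepting state.

rejected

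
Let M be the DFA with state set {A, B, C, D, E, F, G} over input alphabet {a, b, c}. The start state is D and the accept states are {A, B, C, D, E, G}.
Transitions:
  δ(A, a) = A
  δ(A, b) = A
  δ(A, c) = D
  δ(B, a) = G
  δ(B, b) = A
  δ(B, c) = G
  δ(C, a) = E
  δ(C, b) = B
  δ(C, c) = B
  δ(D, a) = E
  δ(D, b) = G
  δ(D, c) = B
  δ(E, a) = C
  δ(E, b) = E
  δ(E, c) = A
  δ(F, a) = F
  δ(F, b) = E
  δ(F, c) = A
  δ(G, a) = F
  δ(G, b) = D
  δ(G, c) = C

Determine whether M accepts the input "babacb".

accepted

D --b--> G
G --a--> F
F --b--> E
E --a--> C
C --c--> B
B --b--> A
End in state A, which is an accepting state.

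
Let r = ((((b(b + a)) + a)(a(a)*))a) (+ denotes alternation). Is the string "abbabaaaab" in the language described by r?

No split of abbabaaaab into u·v has (((b(b+a))+a)(a(a)*)) matching u and a matching v.

no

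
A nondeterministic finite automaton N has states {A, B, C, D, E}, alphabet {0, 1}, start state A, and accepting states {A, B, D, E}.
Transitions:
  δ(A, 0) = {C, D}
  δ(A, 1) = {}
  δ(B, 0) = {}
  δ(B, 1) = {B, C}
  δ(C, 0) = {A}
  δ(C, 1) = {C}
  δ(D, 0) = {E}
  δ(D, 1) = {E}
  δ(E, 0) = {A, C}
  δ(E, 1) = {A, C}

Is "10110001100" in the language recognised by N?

rejected

Start: {A}
read 1: {}
The reachable set is empty and stays empty for the remaining 10 symbols.
Reachable ∩ accepting = {} — empty.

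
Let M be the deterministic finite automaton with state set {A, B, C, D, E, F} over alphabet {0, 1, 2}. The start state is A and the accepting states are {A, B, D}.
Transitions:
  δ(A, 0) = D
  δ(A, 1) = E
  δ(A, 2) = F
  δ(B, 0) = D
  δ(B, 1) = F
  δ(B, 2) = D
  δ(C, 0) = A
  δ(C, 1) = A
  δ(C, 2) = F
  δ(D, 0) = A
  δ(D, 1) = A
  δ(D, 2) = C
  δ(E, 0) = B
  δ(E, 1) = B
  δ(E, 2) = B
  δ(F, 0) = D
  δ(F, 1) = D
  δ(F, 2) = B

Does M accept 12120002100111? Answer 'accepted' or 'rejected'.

A --1--> E
E --2--> B
B --1--> F
F --2--> B
B --0--> D
D --0--> A
A --0--> D
D --2--> C
C --1--> A
A --0--> D
D --0--> A
A --1--> E
E --1--> B
B --1--> F
End in state F, which is not an accepting state.

rejected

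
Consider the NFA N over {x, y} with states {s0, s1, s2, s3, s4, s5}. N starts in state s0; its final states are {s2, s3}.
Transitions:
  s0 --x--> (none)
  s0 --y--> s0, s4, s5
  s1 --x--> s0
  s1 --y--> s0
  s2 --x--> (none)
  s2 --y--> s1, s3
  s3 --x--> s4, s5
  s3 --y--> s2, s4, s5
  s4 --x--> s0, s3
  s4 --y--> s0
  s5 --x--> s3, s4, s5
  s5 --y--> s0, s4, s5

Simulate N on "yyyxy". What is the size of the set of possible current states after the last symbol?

Start: {s0}
read y: {s0, s4, s5}
read y: {s0, s4, s5}
read y: {s0, s4, s5}
read x: {s0, s3, s4, s5}
read y: {s0, s2, s4, s5}
Final reachable set {s0, s2, s4, s5} has 4 states.

4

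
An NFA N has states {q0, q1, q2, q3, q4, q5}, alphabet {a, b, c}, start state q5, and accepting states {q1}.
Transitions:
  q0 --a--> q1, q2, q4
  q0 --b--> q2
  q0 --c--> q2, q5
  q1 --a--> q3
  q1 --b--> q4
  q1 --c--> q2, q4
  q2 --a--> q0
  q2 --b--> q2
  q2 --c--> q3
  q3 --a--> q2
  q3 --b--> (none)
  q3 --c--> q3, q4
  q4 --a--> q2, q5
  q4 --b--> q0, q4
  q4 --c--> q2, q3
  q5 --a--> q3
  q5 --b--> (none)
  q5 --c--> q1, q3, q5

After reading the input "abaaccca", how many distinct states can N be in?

0

Start: {q5}
read a: {q3}
read b: {}
The reachable set is empty and stays empty for the remaining 6 symbols.
Final reachable set {} has 0 states.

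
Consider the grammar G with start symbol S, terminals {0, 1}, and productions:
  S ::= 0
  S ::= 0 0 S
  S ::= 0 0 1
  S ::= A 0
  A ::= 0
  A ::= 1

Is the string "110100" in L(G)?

no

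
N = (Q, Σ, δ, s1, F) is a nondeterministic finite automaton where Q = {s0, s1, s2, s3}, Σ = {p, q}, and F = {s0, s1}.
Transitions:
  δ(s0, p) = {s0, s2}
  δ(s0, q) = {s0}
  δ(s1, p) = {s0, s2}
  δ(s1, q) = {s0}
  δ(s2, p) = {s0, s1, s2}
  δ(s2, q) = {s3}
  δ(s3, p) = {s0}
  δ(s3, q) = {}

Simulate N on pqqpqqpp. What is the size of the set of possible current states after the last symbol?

3

Start: {s1}
read p: {s0, s2}
read q: {s0, s3}
read q: {s0}
read p: {s0, s2}
read q: {s0, s3}
read q: {s0}
read p: {s0, s2}
read p: {s0, s1, s2}
Final reachable set {s0, s1, s2} has 3 states.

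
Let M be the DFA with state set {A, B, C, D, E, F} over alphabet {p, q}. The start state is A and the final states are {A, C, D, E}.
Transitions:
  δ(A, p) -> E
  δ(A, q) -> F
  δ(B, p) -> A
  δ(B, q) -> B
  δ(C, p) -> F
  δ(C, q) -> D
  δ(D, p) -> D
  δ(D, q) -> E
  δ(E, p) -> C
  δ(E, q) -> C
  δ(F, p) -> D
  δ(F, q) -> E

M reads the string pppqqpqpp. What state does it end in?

A --p--> E
E --p--> C
C --p--> F
F --q--> E
E --q--> C
C --p--> F
F --q--> E
E --p--> C
C --p--> F

F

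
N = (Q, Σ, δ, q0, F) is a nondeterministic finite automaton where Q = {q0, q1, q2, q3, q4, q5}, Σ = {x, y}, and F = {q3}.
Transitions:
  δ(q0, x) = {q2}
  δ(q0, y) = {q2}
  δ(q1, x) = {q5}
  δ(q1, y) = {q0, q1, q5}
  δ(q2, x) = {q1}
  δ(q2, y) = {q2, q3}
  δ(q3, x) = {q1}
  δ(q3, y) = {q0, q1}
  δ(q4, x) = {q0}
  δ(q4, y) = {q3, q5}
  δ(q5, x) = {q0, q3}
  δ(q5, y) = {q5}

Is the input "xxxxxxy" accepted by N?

Start: {q0}
read x: {q2}
read x: {q1}
read x: {q5}
read x: {q0, q3}
read x: {q1, q2}
read x: {q1, q5}
read y: {q0, q1, q5}
Reachable ∩ accepting = {} — empty.

rejected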